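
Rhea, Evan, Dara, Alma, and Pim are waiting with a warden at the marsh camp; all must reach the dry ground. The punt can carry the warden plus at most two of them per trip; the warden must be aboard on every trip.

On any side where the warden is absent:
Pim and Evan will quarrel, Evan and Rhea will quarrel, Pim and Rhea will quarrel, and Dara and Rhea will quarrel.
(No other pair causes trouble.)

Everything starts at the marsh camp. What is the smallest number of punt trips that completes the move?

Counting alone: the warden can take at most 2 across per trip to the dry ground, so moving all 5 needs at least 3 loaded trips out, with a return between consecutive ones — at least 5 crossings.
The safety rule pushes this higher. Following every safe sequence of crossings, the most of the 5 that can be at the dry ground as the punt arrives there on crossing 5 is 4 — never all 5.
So no plan with fewer than 7 crossings exists, and this one achieves 7:
1. Warden goes to the dry ground with Evan and Rhea.  [the marsh camp: Alma, Dara, Pim | the dry ground: Evan, Rhea]
2. Warden goes back to the marsh camp with Rhea.  [the marsh camp: Alma, Dara, Pim, Rhea | the dry ground: Evan]
3. Warden goes to the dry ground with Dara and Rhea.  [the marsh camp: Alma, Pim | the dry ground: Dara, Evan, Rhea]
4. Warden goes back to the marsh camp with Rhea.  [the marsh camp: Alma, Pim, Rhea | the dry ground: Dara, Evan]
5. Warden goes to the dry ground with Alma and Rhea.  [the marsh camp: Pim | the dry ground: Alma, Dara, Evan, Rhea]
6. Warden goes back to the marsh camp with Rhea.  [the marsh camp: Pim, Rhea | the dry ground: Alma, Dara, Evan]
7. Warden goes to the dry ground with Pim and Rhea.  [the marsh camp: — | the dry ground: Alma, Dara, Evan, Pim, Rhea]

7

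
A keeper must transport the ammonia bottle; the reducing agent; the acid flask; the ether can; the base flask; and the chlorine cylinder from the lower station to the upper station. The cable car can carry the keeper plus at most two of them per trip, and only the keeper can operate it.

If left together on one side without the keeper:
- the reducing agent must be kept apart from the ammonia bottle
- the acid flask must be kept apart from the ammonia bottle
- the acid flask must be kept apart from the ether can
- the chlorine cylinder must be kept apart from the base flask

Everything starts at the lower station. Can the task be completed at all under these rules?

No

Whatever the first load, the items left behind include a forbidden pair without the keeper. No opening move is safe, so no plan exists.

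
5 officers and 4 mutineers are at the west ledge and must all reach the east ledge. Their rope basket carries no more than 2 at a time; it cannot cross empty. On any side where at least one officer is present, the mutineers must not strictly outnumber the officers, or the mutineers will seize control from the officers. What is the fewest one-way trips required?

Counting alone: each trip to the east ledge takes at most 2 across and each return brings at least 1 back, so after t trips out (and t−1 returns) at most 2t − (t−1) of the 9 are across; that first reaches 9 at t = 8, so at least 15 crossings are needed.
The plan below uses exactly 15 crossings, so it is optimal:
1. 2 mutineers → the east ledge.  (the west ledge: 5O 2M; the east ledge: 0O 2M)
2. 1 mutineer ← the west ledge.  (the west ledge: 5O 3M; the east ledge: 0O 1M)
3. 2 mutineers → the east ledge.  (the west ledge: 5O 1M; the east ledge: 0O 3M)
4. 1 mutineer ← the west ledge.  (the west ledge: 5O 2M; the east ledge: 0O 2M)
5. 2 officers → the east ledge.  (the west ledge: 3O 2M; the east ledge: 2O 2M)
6. 1 mutineer ← the west ledge.  (the west ledge: 3O 3M; the east ledge: 2O 1M)
7. 1 officer and 1 mutineer → the east ledge.  (the west ledge: 2O 2M; the east ledge: 3O 2M)
8. 1 officer ← the west ledge.  (the west ledge: 3O 2M; the east ledge: 2O 2M)
9. 1 officer and 1 mutineer → the east ledge.  (the west ledge: 2O 1M; the east ledge: 3O 3M)
10. 1 mutineer ← the west ledge.  (the west ledge: 2O 2M; the east ledge: 3O 2M)
11. 1 officer and 1 mutineer → the east ledge.  (the west ledge: 1O 1M; the east ledge: 4O 3M)
12. 1 officer ← the west ledge.  (the west ledge: 2O 1M; the east ledge: 3O 3M)
13. 1 officer and 1 mutineer → the east ledge.  (the west ledge: 1O 0M; the east ledge: 4O 4M)
14. 1 mutineer ← the west ledge.  (the west ledge: 1O 1M; the east ledge: 4O 3M)
15. 1 officer and 1 mutineer → the east ledge.  (the west ledge: 0O 0M; the east ledge: 5O 4M)

15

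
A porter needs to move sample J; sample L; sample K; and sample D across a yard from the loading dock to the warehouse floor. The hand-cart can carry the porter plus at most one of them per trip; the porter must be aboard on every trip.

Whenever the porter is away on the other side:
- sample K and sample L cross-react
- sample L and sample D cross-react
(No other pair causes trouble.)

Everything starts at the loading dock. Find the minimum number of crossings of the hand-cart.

9

Counting alone: the porter can take at most 1 across per trip to the warehouse floor, so moving all 4 needs at least 4 loaded trips out, with a return between consecutive ones — at least 7 crossings.
The safety rule pushes this higher. Following every safe sequence of crossings, the most of the 4 that can be at the warehouse floor as the hand-cart arrives there on crossing 7 is 3 — never all 4.
So no plan with fewer than 9 crossings exists, and this one achieves 9:
1. Porter goes to the warehouse floor with sample L.
2. Porter goes back to the loading dock alone.
3. Porter goes to the warehouse floor with sample J.
4. Porter goes back to the loading dock alone.
5. Porter goes to the warehouse floor with sample K.
6. Porter goes back to the loading dock with sample L.
7. Porter goes to the warehouse floor with sample D.
8. Porter goes back to the loading dock alone.
9. Porter goes to the warehouse floor with sample L.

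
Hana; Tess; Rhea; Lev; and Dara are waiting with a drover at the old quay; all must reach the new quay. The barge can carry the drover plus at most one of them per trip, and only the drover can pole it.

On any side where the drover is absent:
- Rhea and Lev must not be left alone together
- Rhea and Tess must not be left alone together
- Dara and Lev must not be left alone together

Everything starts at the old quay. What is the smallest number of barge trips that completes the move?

impossible

Whatever the first load, the items left behind include a forbidden pair without the drover. No opening move is safe, so no plan exists.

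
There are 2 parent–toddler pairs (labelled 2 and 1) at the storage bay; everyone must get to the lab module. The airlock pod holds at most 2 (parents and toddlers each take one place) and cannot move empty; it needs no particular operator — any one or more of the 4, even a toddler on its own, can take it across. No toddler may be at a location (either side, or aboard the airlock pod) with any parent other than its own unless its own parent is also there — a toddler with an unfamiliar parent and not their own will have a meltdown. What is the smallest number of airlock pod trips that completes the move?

Counting alone: each trip to the lab module takes at most 2 across and each return brings at least 1 back, so after t trips out (and t−1 returns) at most 2t − (t−1) of the 4 are across; that first reaches 4 at t = 3, so at least 5 crossings are needed.
The plan below uses exactly 5 crossings, so it is optimal:
1. parent 2 and toddler 2 cross → the lab module.
2. parent 2 crosses ← the storage bay.
3. parent 1 and parent 2 cross → the lab module.
4. parent 1 crosses ← the storage bay.
5. parent 1 and toddler 1 cross → the lab module.

5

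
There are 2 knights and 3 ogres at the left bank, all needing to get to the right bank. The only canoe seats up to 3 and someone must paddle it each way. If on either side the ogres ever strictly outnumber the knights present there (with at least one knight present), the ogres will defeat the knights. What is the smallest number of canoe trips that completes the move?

impossible

The ogres already outnumber the knights at the left bank before anyone moves, so the starting position itself is disallowed.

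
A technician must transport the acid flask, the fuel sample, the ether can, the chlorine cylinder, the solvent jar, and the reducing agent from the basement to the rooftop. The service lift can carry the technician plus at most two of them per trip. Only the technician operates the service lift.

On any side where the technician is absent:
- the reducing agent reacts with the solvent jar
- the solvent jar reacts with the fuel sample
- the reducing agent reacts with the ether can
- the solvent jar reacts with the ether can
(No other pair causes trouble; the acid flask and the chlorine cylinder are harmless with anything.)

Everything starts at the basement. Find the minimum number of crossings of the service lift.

Counting alone: the technician can take at most 2 across per trip to the rooftop, so moving all 6 needs at least 3 loaded trips out, with a return between consecutive ones — at least 5 crossings.
The safety rule pushes this higher. Following every safe sequence of crossings, the most of the 6 that can be at the rooftop as the service lift arrives there on crossings 5, 7 is 4, 5 respectively — never all 6.
So no plan with fewer than 9 crossings exists, and this one achieves 9:
1. Technician goes to the rooftop with the ether can and the solvent jar.  [the basement: the acid flask, the chlorine cylinder, the fuel sample, the reducing agent | the rooftop: the ether can, the solvent jar]
2. Technician goes back to the basement with the ether can.  [the basement: the acid flask, the chlorine cylinder, the ether can, the fuel sample, the reducing agent | the rooftop: the solvent jar]
3. Technician goes to the rooftop with the acid flask and the ether can.  [the basement: the chlorine cylinder, the fuel sample, the reducing agent | the rooftop: the acid flask, the ether can, the solvent jar]
4. Technician goes back to the basement with the ether can.  [the basement: the chlorine cylinder, the ether can, the fuel sample, the reducing agent | the rooftop: the acid flask, the solvent jar]
5. Technician goes to the rooftop with the ether can and the fuel sample.  [the basement: the chlorine cylinder, the reducing agent | the rooftop: the acid flask, the ether can, the fuel sample, the solvent jar]
6. Technician goes back to the basement with the solvent jar.  [the basement: the chlorine cylinder, the reducing agent, the solvent jar | the rooftop: the acid flask, the ether can, the fuel sample]
7. Technician goes to the rooftop with the chlorine cylinder and the solvent jar.  [the basement: the reducing agent | the rooftop: the acid flask, the chlorine cylinder, the ether can, the fuel sample, the solvent jar]
8. Technician goes back to the basement with the solvent jar.  [the basement: the reducing agent, the solvent jar | the rooftop: the acid flask, the chlorine cylinder, the ether can, the fuel sample]
9. Technician goes to the rooftop with the reducing agent and the solvent jar.  [the basement: — | the rooftop: the acid flask, the chlorine cylinder, the ether can, the fuel sample, the reducing agent, the solvent jar]

9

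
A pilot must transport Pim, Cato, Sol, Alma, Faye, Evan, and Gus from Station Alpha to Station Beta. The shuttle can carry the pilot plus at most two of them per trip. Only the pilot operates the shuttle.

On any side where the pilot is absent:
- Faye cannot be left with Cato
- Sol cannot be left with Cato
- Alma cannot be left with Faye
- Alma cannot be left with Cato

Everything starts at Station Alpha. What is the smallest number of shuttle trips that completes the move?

11

Counting alone: the pilot can take at most 2 across per trip to Station Beta, so moving all 7 needs at least 4 loaded trips out, with a return between consecutive ones — at least 7 crossings.
The safety rule pushes this higher. Following every safe sequence of crossings, the most of the 7 that can be at Station Beta as the shuttle arrives there on crossings 7, 9 is 5, 6 respectively — never all 7.
So no plan with fewer than 11 crossings exists, and this one achieves 11:
1. Pilot goes to Station Beta with Alma and Cato.  [Station Alpha: Evan, Faye, Gus, Pim, Sol | Station Beta: Alma, Cato]
2. Pilot goes back to Station Alpha with Cato.  [Station Alpha: Cato, Evan, Faye, Gus, Pim, Sol | Station Beta: Alma]
3. Pilot goes to Station Beta with Cato and Pim.  [Station Alpha: Evan, Faye, Gus, Sol | Station Beta: Alma, Cato, Pim]
4. Pilot goes back to Station Alpha with Cato.  [Station Alpha: Cato, Evan, Faye, Gus, Sol | Station Beta: Alma, Pim]
5. Pilot goes to Station Beta with Cato and Sol.  [Station Alpha: Evan, Faye, Gus | Station Beta: Alma, Cato, Pim, Sol]
6. Pilot goes back to Station Alpha with Cato.  [Station Alpha: Cato, Evan, Faye, Gus | Station Beta: Alma, Pim, Sol]
7. Pilot goes to Station Beta with Cato and Evan.  [Station Alpha: Faye, Gus | Station Beta: Alma, Cato, Evan, Pim, Sol]
8. Pilot goes back to Station Alpha with Cato.  [Station Alpha: Cato, Faye, Gus | Station Beta: Alma, Evan, Pim, Sol]
9. Pilot goes to Station Beta with Cato and Gus.  [Station Alpha: Faye | Station Beta: Alma, Cato, Evan, Gus, Pim, Sol]
10. Pilot goes back to Station Alpha with Cato.  [Station Alpha: Cato, Faye | Station Beta: Alma, Evan, Gus, Pim, Sol]
11. Pilot goes to Station Beta with Cato and Faye.  [Station Alpha: — | Station Beta: Alma, Cato, Evan, Faye, Gus, Pim, Sol]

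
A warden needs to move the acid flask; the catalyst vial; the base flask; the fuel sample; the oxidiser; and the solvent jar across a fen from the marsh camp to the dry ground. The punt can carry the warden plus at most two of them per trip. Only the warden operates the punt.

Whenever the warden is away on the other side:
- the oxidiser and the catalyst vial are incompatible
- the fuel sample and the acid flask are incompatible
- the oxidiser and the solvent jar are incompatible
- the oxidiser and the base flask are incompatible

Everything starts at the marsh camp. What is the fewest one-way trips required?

7

Counting alone: the warden can take at most 2 across per trip to the dry ground, so moving all 6 needs at least 3 loaded trips out, with a return between consecutive ones — at least 5 crossings.
The safety rule pushes this higher. Following every safe sequence of crossings, the most of the 6 that can be at the dry ground as the punt arrives there on crossing 5 is 5 — never all 6.
So no plan with fewer than 7 crossings exists, and this one achieves 7:
1. Warden goes to the dry ground with the acid flask and the oxidiser.  [the marsh camp: the base flask, the catalyst vial, the fuel sample, the solvent jar | the dry ground: the acid flask, the oxidiser]
2. Warden goes back to the marsh camp alone.  [the marsh camp: the base flask, the catalyst vial, the fuel sample, the solvent jar | the dry ground: the acid flask, the oxidiser]
3. Warden goes to the dry ground with the catalyst vial.  [the marsh camp: the base flask, the fuel sample, the solvent jar | the dry ground: the acid flask, the catalyst vial, the oxidiser]
4. Warden goes back to the marsh camp with the oxidiser.  [the marsh camp: the base flask, the fuel sample, the oxidiser, the solvent jar | the dry ground: the acid flask, the catalyst vial]
5. Warden goes to the dry ground with the base flask and the solvent jar.  [the marsh camp: the fuel sample, the oxidiser | the dry ground: the acid flask, the base flask, the catalyst vial, the solvent jar]
6. Warden goes back to the marsh camp alone.  [the marsh camp: the fuel sample, the oxidiser | the dry ground: the acid flask, the base flask, the catalyst vial, the solvent jar]
7. Warden goes to the dry ground with the fuel sample and the oxidiser.  [the marsh camp: — | the dry ground: the acid flask, the base flask, the catalyst vial, the fuel sample, the oxidiser, the solvent jar]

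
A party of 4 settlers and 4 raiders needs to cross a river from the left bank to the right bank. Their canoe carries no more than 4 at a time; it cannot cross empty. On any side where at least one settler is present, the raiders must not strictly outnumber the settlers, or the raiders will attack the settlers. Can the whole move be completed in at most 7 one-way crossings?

Yes — this plan uses 5 crossings (≤ 7):
1. 2 raiders → the right bank.  (the left bank: 4S 2R; the right bank: 0S 2R)
2. 1 raider ← the left bank.  (the left bank: 4S 3R; the right bank: 0S 1R)
3. 4 settlers → the right bank.  (the left bank: 0S 3R; the right bank: 4S 1R)
4. 1 raider ← the left bank.  (the left bank: 0S 4R; the right bank: 4S 0R)
5. 4 raiders → the right bank.  (the left bank: 0S 0R; the right bank: 4S 4R)

Yes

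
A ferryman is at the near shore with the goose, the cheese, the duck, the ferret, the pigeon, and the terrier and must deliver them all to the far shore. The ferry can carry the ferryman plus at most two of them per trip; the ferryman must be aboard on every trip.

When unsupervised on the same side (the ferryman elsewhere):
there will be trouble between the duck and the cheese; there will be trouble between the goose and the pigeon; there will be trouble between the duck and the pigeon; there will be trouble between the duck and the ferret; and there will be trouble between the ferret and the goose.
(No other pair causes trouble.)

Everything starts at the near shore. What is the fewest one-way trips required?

7

Counting alone: the ferryman can take at most 2 across per trip to the far shore, so moving all 6 needs at least 3 loaded trips out, with a return between consecutive ones — at least 5 crossings.
The safety rule pushes this higher. Following every safe sequence of crossings, the most of the 6 that can be at the far shore as the ferry arrives there on crossing 5 is 5 — never all 6.
So no plan with fewer than 7 crossings exists, and this one achieves 7:
1. Ferryman goes to the far shore with the duck and the goose.
2. Ferryman goes back to the near shore alone.
3. Ferryman goes to the far shore with the cheese and the ferret.
4. Ferryman goes back to the near shore with the duck and the goose.
5. Ferryman goes to the far shore with the pigeon and the terrier.
6. Ferryman goes back to the near shore alone.
7. Ferryman goes to the far shore with the duck and the goose.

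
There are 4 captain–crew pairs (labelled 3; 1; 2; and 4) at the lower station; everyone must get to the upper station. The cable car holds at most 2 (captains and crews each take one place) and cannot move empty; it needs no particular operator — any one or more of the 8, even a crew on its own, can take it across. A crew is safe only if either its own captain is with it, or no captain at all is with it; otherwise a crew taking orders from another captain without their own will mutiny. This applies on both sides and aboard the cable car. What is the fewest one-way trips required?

Following every safe sequence of crossings from the start, the most of the 8 that can be at the upper station as the cable car arrives there on crossings 1, 3, 5 is 2, 3, 4 respectively; the best ever achieved is 4 of 8.
From crossing 7 on, no configuration arises that was not already reachable earlier: only 44 distinct safe configurations (who is on which side, and where the cable car is) can ever be reached, none of them has everyone across, and every continuation just revisits them. So no valid plan exists.

impossible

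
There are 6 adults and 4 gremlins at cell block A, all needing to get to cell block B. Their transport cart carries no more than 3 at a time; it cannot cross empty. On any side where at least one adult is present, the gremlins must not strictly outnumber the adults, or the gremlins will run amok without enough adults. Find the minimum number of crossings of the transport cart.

9

Counting alone: each trip to cell block B takes at most 3 across and each return brings at least 1 back, so after t trips out (and t−1 returns) at most 3t − (t−1) of the 10 are across; that first reaches 10 at t = 5, so at least 9 crossings are needed.
The plan below uses exactly 9 crossings, so it is optimal:
1. 2 gremlins → cell block B.  (cell block A: 6A 2G; cell block B: 0A 2G)
2. 1 gremlin ← cell block A.  (cell block A: 6A 3G; cell block B: 0A 1G)
3. 3 gremlins → cell block B.  (cell block A: 6A 0G; cell block B: 0A 4G)
4. 1 gremlin ← cell block A.  (cell block A: 6A 1G; cell block B: 0A 3G)
5. 3 adults → cell block B.  (cell block A: 3A 1G; cell block B: 3A 3G)
6. 1 gremlin ← cell block A.  (cell block A: 3A 2G; cell block B: 3A 2G)
7. 1 adult and 2 gremlins → cell block B.  (cell block A: 2A 0G; cell block B: 4A 4G)
8. 1 gremlin ← cell block A.  (cell block A: 2A 1G; cell block B: 4A 3G)
9. 2 adults and 1 gremlin → cell block B.  (cell block A: 0A 0G; cell block B: 6A 4G)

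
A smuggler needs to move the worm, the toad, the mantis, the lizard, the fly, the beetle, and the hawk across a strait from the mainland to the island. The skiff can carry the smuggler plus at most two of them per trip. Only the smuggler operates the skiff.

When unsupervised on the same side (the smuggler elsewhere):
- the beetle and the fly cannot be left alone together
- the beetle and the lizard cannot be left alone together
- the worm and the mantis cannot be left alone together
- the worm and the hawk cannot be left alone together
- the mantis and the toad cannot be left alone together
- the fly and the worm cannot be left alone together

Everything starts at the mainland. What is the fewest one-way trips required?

Whatever the first load, the items left behind include a forbidden pair without the smuggler. No opening move is safe, so no plan exists.

impossible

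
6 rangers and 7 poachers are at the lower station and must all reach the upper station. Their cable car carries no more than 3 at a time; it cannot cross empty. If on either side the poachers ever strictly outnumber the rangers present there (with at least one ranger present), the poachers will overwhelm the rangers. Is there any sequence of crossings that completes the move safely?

No

The poachers already outnumber the rangers at the lower station before anyone moves, so the starting position itself is disallowed.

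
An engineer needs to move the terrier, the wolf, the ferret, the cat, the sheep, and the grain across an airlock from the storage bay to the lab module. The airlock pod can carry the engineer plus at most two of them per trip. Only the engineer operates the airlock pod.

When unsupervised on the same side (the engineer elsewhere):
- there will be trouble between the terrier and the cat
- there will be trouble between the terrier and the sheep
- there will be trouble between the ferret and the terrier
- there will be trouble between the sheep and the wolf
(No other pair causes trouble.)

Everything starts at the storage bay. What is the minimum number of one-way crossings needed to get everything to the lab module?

Counting alone: the engineer can take at most 2 across per trip to the lab module, so moving all 6 needs at least 3 loaded trips out, with a return between consecutive ones — at least 5 crossings.
The safety rule pushes this higher. Following every safe sequence of crossings, the most of the 6 that can be at the lab module as the airlock pod arrives there on crossing 5 is 5 — never all 6.
So no plan with fewer than 7 crossings exists, and this one achieves 7:
1. Engineer goes to the lab module with the terrier and the wolf.  [the storage bay: the cat, the ferret, the grain, the sheep | the lab module: the terrier, the wolf]
2. Engineer goes back to the storage bay alone.  [the storage bay: the cat, the ferret, the grain, the sheep | the lab module: the terrier, the wolf]
3. Engineer goes to the lab module with the grain.  [the storage bay: the cat, the ferret, the sheep | the lab module: the grain, the terrier, the wolf]
4. Engineer goes back to the storage bay alone.  [the storage bay: the cat, the ferret, the sheep | the lab module: the grain, the terrier, the wolf]
5. Engineer goes to the lab module with the cat and the ferret.  [the storage bay: the sheep | the lab module: the cat, the ferret, the grain, the terrier, the wolf]
6. Engineer goes back to the storage bay with the terrier.  [the storage bay: the sheep, the terrier | the lab module: the cat, the ferret, the grain, the wolf]
7. Engineer goes to the lab module with the sheep and the terrier.  [the storage bay: — | the lab module: the cat, the ferret, the grain, the sheep, the terrier, the wolf]

7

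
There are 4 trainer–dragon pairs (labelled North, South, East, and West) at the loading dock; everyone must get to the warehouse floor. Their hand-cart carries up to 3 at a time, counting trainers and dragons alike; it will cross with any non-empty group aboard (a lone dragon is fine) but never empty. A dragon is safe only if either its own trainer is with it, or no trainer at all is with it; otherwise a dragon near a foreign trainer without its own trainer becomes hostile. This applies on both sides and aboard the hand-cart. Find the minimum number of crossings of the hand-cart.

Counting alone: each trip to the warehouse floor takes at most 3 across and each return brings at least 1 back, so after t trips out (and t−1 returns) at most 3t − (t−1) of the 8 are across; that first reaches 8 at t = 4, so at least 7 crossings are needed.
The safety rule pushes this higher. Following every safe sequence of crossings, the most of the 8 that can be at the warehouse floor as the hand-cart arrives there on crossing 7 is 7 — never all 8.
So no plan with fewer than 9 crossings exists, and this one achieves 9:
1. dragon North and trainer North cross → the warehouse floor.
2. trainer North crosses ← the loading dock.
3. dragon South, trainer North, and trainer South cross → the warehouse floor.
4. dragon North and trainer North cross ← the loading dock.
5. trainer East, trainer North, and trainer West cross → the warehouse floor.
6. dragon South crosses ← the loading dock.
7. dragon North and dragon South cross → the warehouse floor.
8. dragon North crosses ← the loading dock.
9. dragon East, dragon North, and dragon West cross → the warehouse floor.

9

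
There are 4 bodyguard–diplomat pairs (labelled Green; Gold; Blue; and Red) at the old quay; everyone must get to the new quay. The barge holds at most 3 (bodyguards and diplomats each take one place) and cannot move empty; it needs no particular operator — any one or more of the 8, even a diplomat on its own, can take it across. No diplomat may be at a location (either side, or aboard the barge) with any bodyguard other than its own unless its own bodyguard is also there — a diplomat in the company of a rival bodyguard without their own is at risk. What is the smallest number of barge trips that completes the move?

Counting alone: each trip to the new quay takes at most 3 across and each return brings at least 1 back, so after t trips out (and t−1 returns) at most 3t − (t−1) of the 8 are across; that first reaches 8 at t = 4, so at least 7 crossings are needed.
The safety rule pushes this higher. Following every safe sequence of crossings, the most of the 8 that can be at the new quay as the barge arrives there on crossing 7 is 7 — never all 8.
So no plan with fewer than 9 crossings exists, and this one achieves 9:
1. bodyguard Green and diplomat Green cross → the new quay.
2. bodyguard Green crosses ← the old quay.
3. bodyguard Gold, bodyguard Green, and diplomat Gold cross → the new quay.
4. bodyguard Green and diplomat Green cross ← the old quay.
5. bodyguard Blue, bodyguard Green, and bodyguard Red cross → the new quay.
6. diplomat Gold crosses ← the old quay.
7. diplomat Gold and diplomat Green cross → the new quay.
8. diplomat Green crosses ← the old quay.
9. diplomat Blue, diplomat Green, and diplomat Red cross → the new quay.

9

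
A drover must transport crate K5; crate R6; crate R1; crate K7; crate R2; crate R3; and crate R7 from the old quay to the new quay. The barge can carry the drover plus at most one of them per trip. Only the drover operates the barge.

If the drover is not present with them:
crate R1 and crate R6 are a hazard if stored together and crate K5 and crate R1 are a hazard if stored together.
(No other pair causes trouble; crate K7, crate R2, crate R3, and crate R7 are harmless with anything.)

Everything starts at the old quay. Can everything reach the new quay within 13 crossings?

No

Counting alone: the drover can take at most 1 across per trip to the new quay, so moving all 7 needs at least 7 loaded trips out, with a return between consecutive ones — at least 13 crossings.
The safety rule pushes this higher. Following every safe sequence of crossings, the most of the 7 that can be at the new quay as the barge arrives there on crossing 13 is 6 — never all 7.
So the move cannot be finished within 13 crossings. (The shortest complete plan takes 15:)
1. Drover goes to the new quay with crate R1.
2. Drover goes back to the old quay alone.
3. Drover goes to the new quay with crate K5.
4. Drover goes back to the old quay with crate R1.
5. Drover goes to the new quay with crate R6.
6. Drover goes back to the old quay alone.
7. Drover goes to the new quay with crate K7.
8. Drover goes back to the old quay alone.
9. Drover goes to the new quay with crate R2.
10. Drover goes back to the old quay alone.
11. Drover goes to the new quay with crate R3.
12. Drover goes back to the old quay alone.
13. Drover goes to the new quay with crate R7.
14. Drover goes back to the old quay alone.
15. Drover goes to the new quay with crate R1.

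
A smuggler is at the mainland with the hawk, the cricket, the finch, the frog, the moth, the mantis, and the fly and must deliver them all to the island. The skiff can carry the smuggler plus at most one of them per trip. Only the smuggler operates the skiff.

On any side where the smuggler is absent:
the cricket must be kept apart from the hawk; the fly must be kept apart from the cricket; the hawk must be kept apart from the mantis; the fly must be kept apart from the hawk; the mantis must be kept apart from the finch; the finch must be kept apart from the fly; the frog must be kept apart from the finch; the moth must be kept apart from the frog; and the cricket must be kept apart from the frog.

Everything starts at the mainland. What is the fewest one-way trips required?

Whatever the first load, the items left behind include a forbidden pair without the smuggler. No opening move is safe, so no plan exists.

impossible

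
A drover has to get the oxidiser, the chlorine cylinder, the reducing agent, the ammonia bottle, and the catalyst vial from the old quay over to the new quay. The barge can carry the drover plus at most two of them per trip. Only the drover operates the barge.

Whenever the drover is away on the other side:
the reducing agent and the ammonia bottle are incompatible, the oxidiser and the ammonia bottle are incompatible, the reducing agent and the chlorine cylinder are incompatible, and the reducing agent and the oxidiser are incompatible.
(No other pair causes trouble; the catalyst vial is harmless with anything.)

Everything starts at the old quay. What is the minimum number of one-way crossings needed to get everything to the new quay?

7

Counting alone: the drover can take at most 2 across per trip to the new quay, so moving all 5 needs at least 3 loaded trips out, with a return between consecutive ones — at least 5 crossings.
The safety rule pushes this higher. Following every safe sequence of crossings, the most of the 5 that can be at the new quay as the barge arrives there on crossing 5 is 4 — never all 5.
So no plan with fewer than 7 crossings exists, and this one achieves 7:
1. Drover goes to the new quay with the oxidiser and the reducing agent.  [the old quay: the ammonia bottle, the catalyst vial, the chlorine cylinder | the new quay: the oxidiser, the reducing agent]
2. Drover goes back to the old quay with the oxidiser.  [the old quay: the ammonia bottle, the catalyst vial, the chlorine cylinder, the oxidiser | the new quay: the reducing agent]
3. Drover goes to the new quay with the chlorine cylinder and the oxidiser.  [the old quay: the ammonia bottle, the catalyst vial | the new quay: the chlorine cylinder, the oxidiser, the reducing agent]
4. Drover goes back to the old quay with the reducing agent.  [the old quay: the ammonia bottle, the catalyst vial, the reducing agent | the new quay: the chlorine cylinder, the oxidiser]
5. Drover goes to the new quay with the catalyst vial and the reducing agent.  [the old quay: the ammonia bottle | the new quay: the catalyst vial, the chlorine cylinder, the oxidiser, the reducing agent]
6. Drover goes back to the old quay with the reducing agent.  [the old quay: the ammonia bottle, the reducing agent | the new quay: the catalyst vial, the chlorine cylinder, the oxidiser]
7. Drover goes to the new quay with the ammonia bottle and the reducing agent.  [the old quay: — | the new quay: the ammonia bottle, the catalyst vial, the chlorine cylinder, the oxidiser, the reducing agent]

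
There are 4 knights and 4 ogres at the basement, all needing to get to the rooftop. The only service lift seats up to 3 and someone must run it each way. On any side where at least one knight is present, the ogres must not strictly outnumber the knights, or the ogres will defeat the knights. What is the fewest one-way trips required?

9

Counting alone: each trip to the rooftop takes at most 3 across and each return brings at least 1 back, so after t trips out (and t−1 returns) at most 3t − (t−1) of the 8 are across; that first reaches 8 at t = 4, so at least 7 crossings are needed.
The safety rule pushes this higher. Following every safe sequence of crossings, the most of the 8 that can be at the rooftop as the service lift arrives there on crossing 7 is 7 — never all 8.
So no plan with fewer than 9 crossings exists, and this one achieves 9:
1. 2 ogres → the rooftop.  (the basement: 4K 2O; the rooftop: 0K 2O)
2. 1 ogre ← the basement.  (the basement: 4K 3O; the rooftop: 0K 1O)
3. 3 ogres → the rooftop.  (the basement: 4K 0O; the rooftop: 0K 4O)
4. 1 ogre ← the basement.  (the basement: 4K 1O; the rooftop: 0K 3O)
5. 3 knights → the rooftop.  (the basement: 1K 1O; the rooftop: 3K 3O)
6. 1 knight and 1 ogre ← the basement.  (the basement: 2K 2O; the rooftop: 2K 2O)
7. 2 knights → the rooftop.  (the basement: 0K 2O; the rooftop: 4K 2O)
8. 1 ogre ← the basement.  (the basement: 0K 3O; the rooftop: 4K 1O)
9. 3 ogres → the rooftop.  (the basement: 0K 0O; the rooftop: 4K 4O)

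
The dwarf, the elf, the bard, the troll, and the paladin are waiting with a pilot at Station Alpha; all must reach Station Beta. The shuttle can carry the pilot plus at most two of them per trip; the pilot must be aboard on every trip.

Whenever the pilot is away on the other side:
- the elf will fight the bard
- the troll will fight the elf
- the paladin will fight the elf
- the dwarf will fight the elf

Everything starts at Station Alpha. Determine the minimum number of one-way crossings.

7

Counting alone: the pilot can take at most 2 across per trip to Station Beta, so moving all 5 needs at least 3 loaded trips out, with a return between consecutive ones — at least 5 crossings.
The safety rule pushes this higher. Following every safe sequence of crossings, the most of the 5 that can be at Station Beta as the shuttle arrives there on crossing 5 is 4 — never all 5.
So no plan with fewer than 7 crossings exists, and this one achieves 7:
1. Pilot goes to Station Beta with the elf.
2. Pilot goes back to Station Alpha alone.
3. Pilot goes to Station Beta with the bard and the dwarf.
4. Pilot goes back to Station Alpha with the elf.
5. Pilot goes to Station Beta with the elf and the troll.
6. Pilot goes back to Station Alpha with the elf.
7. Pilot goes to Station Beta with the elf and the paladin.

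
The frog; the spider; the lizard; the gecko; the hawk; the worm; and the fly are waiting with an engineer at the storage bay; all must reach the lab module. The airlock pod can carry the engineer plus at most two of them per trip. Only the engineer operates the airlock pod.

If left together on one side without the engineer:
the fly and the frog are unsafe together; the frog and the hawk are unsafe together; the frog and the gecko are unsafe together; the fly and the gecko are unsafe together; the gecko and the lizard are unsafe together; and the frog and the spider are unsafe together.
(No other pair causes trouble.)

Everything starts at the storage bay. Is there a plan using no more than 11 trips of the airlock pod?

Yes — this plan uses 11 crossings (≤ 11):
1. Engineer goes to the lab module with the frog and the gecko.  [the storage bay: the fly, the hawk, the lizard, the spider, the worm | the lab module: the frog, the gecko]
2. Engineer goes back to the storage bay with the frog.  [the storage bay: the fly, the frog, the hawk, the lizard, the spider, the worm | the lab module: the gecko]
3. Engineer goes to the lab module with the frog and the spider.  [the storage bay: the fly, the hawk, the lizard, the worm | the lab module: the frog, the gecko, the spider]
4. Engineer goes back to the storage bay with the frog.  [the storage bay: the fly, the frog, the hawk, the lizard, the worm | the lab module: the gecko, the spider]
5. Engineer goes to the lab module with the frog and the hawk.  [the storage bay: the fly, the lizard, the worm | the lab module: the frog, the gecko, the hawk, the spider]
6. Engineer goes back to the storage bay with the frog.  [the storage bay: the fly, the frog, the lizard, the worm | the lab module: the gecko, the hawk, the spider]
7. Engineer goes to the lab module with the frog and the worm.  [the storage bay: the fly, the lizard | the lab module: the frog, the gecko, the hawk, the spider, the worm]
8. Engineer goes back to the storage bay with the frog.  [the storage bay: the fly, the frog, the lizard | the lab module: the gecko, the hawk, the spider, the worm]
9. Engineer goes to the lab module with the fly and the lizard.  [the storage bay: the frog | the lab module: the fly, the gecko, the hawk, the lizard, the spider, the worm]
10. Engineer goes back to the storage bay with the gecko.  [the storage bay: the frog, the gecko | the lab module: the fly, the hawk, the lizard, the spider, the worm]
11. Engineer goes to the lab module with the frog and the gecko.  [the storage bay: — | the lab module: the fly, the frog, the gecko, the hawk, the lizard, the spider, the worm]

Yes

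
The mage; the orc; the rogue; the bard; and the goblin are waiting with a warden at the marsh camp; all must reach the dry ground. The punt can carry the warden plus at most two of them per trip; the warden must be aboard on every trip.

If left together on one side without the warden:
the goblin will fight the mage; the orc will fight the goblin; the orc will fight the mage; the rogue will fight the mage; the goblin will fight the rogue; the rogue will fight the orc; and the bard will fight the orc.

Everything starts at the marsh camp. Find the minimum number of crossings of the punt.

Whatever the first load, the items left behind include a forbidden pair without the warden. No opening move is safe, so no plan exists.

impossible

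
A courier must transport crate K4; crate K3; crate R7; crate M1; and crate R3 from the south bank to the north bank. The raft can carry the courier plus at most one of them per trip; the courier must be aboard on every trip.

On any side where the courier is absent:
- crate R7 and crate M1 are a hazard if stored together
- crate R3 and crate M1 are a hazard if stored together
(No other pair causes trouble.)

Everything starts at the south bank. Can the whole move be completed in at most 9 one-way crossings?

Counting alone: the courier can take at most 1 across per trip to the north bank, so moving all 5 needs at least 5 loaded trips out, with a return between consecutive ones — at least 9 crossings.
The safety rule pushes this higher. Following every safe sequence of crossings, the most of the 5 that can be at the north bank as the raft arrives there on crossing 9 is 4 — never all 5.
So the move cannot be finished within 9 crossings. (The shortest complete plan takes 11:)
1. Courier goes to the north bank with crate M1.  [the south bank: crate K3, crate K4, crate R3, crate R7 | the north bank: crate M1]
2. Courier goes back to the south bank alone.  [the south bank: crate K3, crate K4, crate R3, crate R7 | the north bank: crate M1]
3. Courier goes to the north bank with crate K4.  [the south bank: crate K3, crate R3, crate R7 | the north bank: crate K4, crate M1]
4. Courier goes back to the south bank alone.  [the south bank: crate K3, crate R3, crate R7 | the north bank: crate K4, crate M1]
5. Courier goes to the north bank with crate K3.  [the south bank: crate R3, crate R7 | the north bank: crate K3, crate K4, crate M1]
6. Courier goes back to the south bank alone.  [the south bank: crate R3, crate R7 | the north bank: crate K3, crate K4, crate M1]
7. Courier goes to the north bank with crate R7.  [the south bank: crate R3 | the north bank: crate K3, crate K4, crate M1, crate R7]
8. Courier goes back to the south bank with crate M1.  [the south bank: crate M1, crate R3 | the north bank: crate K3, crate K4, crate R7]
9. Courier goes to the north bank with crate R3.  [the south bank: crate M1 | the north bank: crate K3, crate K4, crate R3, crate R7]
10. Courier goes back to the south bank alone.  [the south bank: crate M1 | the north bank: crate K3, crate K4, crate R3, crate R7]
11. Courier goes to the north bank with crate M1.  [the south bank: — | the north bank: crate K3, crate K4, crate M1, crate R3, crate R7]

No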